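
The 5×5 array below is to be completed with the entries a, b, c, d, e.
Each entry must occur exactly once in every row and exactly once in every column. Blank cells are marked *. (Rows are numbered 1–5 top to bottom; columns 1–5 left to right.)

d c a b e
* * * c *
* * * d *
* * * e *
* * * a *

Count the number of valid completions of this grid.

Row 2, column 1: eliminating its row and column leaves {a, b, e}.
Row 2, column 2: eliminating its row and column leaves {a, b, d, e}.
Row 2, column 3: eliminating its row and column leaves {b, d, e}.
Row 2, column 5: eliminating its row and column leaves {a, b, d}.
Row 3, column 1: eliminating its row and column leaves {a, b, c, e}.
Row 3, column 2: eliminating its row and column leaves {a, b, e}.
Row 3, column 3: eliminating its row and column leaves {b, c, e}.
Row 3, column 5: eliminating its row and column leaves {a, b, c}.
Row 4, column 1: eliminating its row and column leaves {a, b, c}.
Row 4, column 2: eliminating its row and column leaves {a, b, d}.
Row 4, column 3: eliminating its row and column leaves {b, c, d}.
Row 4, column 5: eliminating its row and column leaves {a, b, c, d}.
Row 5, column 1: eliminating its row and column leaves {b, c, e}.
Row 5, column 2: eliminating its row and column leaves {b, d, e}.
Row 5, column 3: eliminating its row and column leaves {b, c, d, e}.
Row 5, column 5: eliminating its row and column leaves {b, c, d}.
Enumerating the assignments across these blanks that avoid any row or column repeat gives 56 completions.

56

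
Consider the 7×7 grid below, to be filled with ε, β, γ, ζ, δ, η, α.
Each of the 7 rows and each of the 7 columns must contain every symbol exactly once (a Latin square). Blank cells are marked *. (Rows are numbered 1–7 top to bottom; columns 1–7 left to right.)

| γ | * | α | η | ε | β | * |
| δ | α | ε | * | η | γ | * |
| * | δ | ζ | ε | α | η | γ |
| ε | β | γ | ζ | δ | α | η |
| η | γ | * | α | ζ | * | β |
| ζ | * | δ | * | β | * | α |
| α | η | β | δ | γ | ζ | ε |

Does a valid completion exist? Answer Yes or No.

No

Row 5, column 3: row 5 together with column 3 already contain {ε, β, γ, ζ, δ, η, α} — every symbol — so nothing can go there. The grid has no valid completion.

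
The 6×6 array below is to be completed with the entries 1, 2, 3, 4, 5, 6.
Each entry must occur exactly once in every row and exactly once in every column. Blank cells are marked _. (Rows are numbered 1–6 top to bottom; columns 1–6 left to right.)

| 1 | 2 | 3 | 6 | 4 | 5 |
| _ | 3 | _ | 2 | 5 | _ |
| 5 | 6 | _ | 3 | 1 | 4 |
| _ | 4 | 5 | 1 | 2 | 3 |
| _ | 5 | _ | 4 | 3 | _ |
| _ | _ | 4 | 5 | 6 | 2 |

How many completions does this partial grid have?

2

Row 2, column 1: eliminating its row and column leaves {4, 6}.
Row 2, column 3: eliminating its row and column leaves {1, 6}.
Row 2, column 6: eliminating its row and column leaves {1, 6}.
Row 3, column 3: eliminating its row and column leaves {2}.
Row 4, column 1: eliminating its row and column leaves {6}.
Row 5, column 1: eliminating its row and column leaves {2, 6}.
Row 5, column 3: eliminating its row and column leaves {1, 2, 6}.
Row 5, column 6: eliminating its row and column leaves {1, 6}.
Row 6, column 1: eliminating its row and column leaves {3}.
Row 6, column 2: eliminating its row and column leaves {1}.
Enumerating the assignments across these blanks that avoid any row or column repeat gives 2 completions.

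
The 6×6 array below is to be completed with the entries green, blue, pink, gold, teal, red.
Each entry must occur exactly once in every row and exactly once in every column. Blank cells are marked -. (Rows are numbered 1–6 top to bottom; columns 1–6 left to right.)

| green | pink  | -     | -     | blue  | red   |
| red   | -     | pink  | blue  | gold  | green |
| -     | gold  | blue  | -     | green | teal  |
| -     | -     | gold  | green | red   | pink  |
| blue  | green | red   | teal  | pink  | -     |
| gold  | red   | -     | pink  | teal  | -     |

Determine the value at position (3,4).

Row 3 already has {green, blue, gold, teal} and column 4 already has {green, blue, pink, teal}, so row 3, column 4 must be red.

red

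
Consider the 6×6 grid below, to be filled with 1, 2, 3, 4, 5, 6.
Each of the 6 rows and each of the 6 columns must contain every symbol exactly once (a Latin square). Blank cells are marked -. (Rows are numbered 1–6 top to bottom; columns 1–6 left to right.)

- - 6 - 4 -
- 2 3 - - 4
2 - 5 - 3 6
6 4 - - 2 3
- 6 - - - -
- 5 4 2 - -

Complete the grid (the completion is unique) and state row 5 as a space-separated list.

4 6 2 3 1 5

Row 3, column 2: row 3 has {2, 3, 5, 6} and column 2 has {2, 4, 5, 6}, leaving only 1.
Row 1, column 2: row 1 has {4, 6} and column 2 has {1, 2, 4, 5, 6}, leaving only 3.
Row 3, column 4: row 3 has {1, 2, 3, 5, 6} and column 4 has {2}, leaving only 4.
Row 4, column 3: row 4 has {2, 3, 4, 6} and column 3 has {3, 4, 5, 6}, leaving only 1.
Row 5, column 3: row 5 has {6} and column 3 has {1, 3, 4, 5, 6}, leaving only 2.
Row 4, column 4: row 4 has {1, 2, 3, 4, 6} and column 4 has {2, 4}, leaving only 5.
Row 1, column 4: row 1 has {3, 4, 6} and column 4 has {2, 4, 5}, leaving only 1.
Row 5, column 4: row 5 has {2, 6} and column 4 has {1, 2, 4, 5}, leaving only 3.
Row 1, column 1: row 1 has {1, 3, 4, 6} and column 1 has {2, 6}, leaving only 5.
Row 1, column 6: row 1 has {1, 3, 4, 5, 6} and column 6 has {3, 4, 6}, leaving only 2.
Row 2, column 1: row 2 has {2, 3, 4} and column 1 has {2, 5, 6}, leaving only 1.
Row 5, column 1: row 5 has {2, 3, 6} and column 1 has {1, 2, 5, 6}, leaving only 4.
Row 2, column 4: row 2 has {1, 2, 3, 4} and column 4 has {1, 2, 3, 4, 5}, leaving only 6.
Row 2, column 5: row 2 has {1, 2, 3, 4, 6} and column 5 has {2, 3, 4}, leaving only 5.
Row 5, column 5: row 5 has {2, 3, 4, 6} and column 5 has {2, 3, 4, 5}, leaving only 1.
Row 5, column 6: row 5 has {1, 2, 3, 4, 6} and column 6 has {2, 3, 4, 6}, leaving only 5.
So row 5 reads: 4 6 2 3 1 5.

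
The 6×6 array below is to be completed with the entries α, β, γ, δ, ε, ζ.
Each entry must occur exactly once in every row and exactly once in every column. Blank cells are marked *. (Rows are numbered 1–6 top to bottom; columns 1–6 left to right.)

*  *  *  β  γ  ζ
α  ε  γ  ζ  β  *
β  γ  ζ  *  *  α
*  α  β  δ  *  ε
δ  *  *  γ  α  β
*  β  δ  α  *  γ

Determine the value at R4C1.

Row 1, column 1: row 1 has {β, γ, ζ} and column 1 has {α, β, δ}, leaving only ε.
Row 1, column 2: row 1 has {β, γ, ε, ζ} and column 2 has {α, β, γ, ε}, leaving only δ.
Row 1, column 3: row 1 has {β, γ, δ, ε, ζ} and column 3 has {β, γ, δ, ζ}, leaving only α.
Row 2, column 6: row 2 has {α, β, γ, ε, ζ} and column 6 has {α, β, γ, ε, ζ}, leaving only δ.
Row 3, column 4: row 3 has {α, β, γ, ζ} and column 4 has {α, β, γ, δ, ζ}, leaving only ε.
Row 3, column 5: row 3 has {α, β, γ, ε, ζ} and column 5 has {α, β, γ}, leaving only δ.
Row 4, column 5: row 4 has {α, β, δ, ε} and column 5 has {α, β, γ, δ}, leaving only ζ.
Row 4 already has {α, β, δ, ε, ζ} and column 1 already has {α, β, δ, ε}, so row 4, column 1 must be γ.

γ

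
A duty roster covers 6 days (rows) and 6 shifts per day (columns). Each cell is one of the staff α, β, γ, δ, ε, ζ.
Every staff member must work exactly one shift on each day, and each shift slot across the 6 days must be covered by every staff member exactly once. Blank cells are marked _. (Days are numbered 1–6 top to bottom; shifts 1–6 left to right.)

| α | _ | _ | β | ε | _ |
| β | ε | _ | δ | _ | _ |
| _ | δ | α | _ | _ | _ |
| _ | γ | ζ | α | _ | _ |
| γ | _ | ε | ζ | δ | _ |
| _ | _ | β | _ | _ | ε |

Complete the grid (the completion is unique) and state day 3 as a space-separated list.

Day 1, shift 2: day 1 has {α, β, ε} and shift 2 has {γ, δ, ε}, leaving only ζ.
Day 2, shift 3: day 2 has {β, δ, ε} and shift 3 has {α, β, ε, ζ}, leaving only γ.
Day 1, shift 3: day 1 has {α, β, ε, ζ} and shift 3 has {α, β, γ, ε, ζ}, leaving only δ.
Day 1, shift 6: day 1 has {α, β, δ, ε, ζ} and shift 6 has {ε}, leaving only γ.
Day 4, shift 5: day 4 has {α, γ, ζ} and shift 5 has {δ, ε}, leaving only β.
Day 4, shift 6: day 4 has {α, β, γ, ζ} and shift 6 has {γ, ε}, leaving only δ.
Day 4, shift 1: day 4 has {α, β, γ, δ, ζ} and shift 1 has {α, β, γ}, leaving only ε.
Day 3, shift 1: day 3 has {α, δ} and shift 1 has {α, β, γ, ε}, leaving only ζ.
Day 3, shift 5: day 3 has {α, δ, ζ} and shift 5 has {β, δ, ε}, leaving only γ.
Day 3, shift 4: day 3 has {α, γ, δ, ζ} and shift 4 has {α, β, δ, ζ}, leaving only ε.
Day 3, shift 6: day 3 has {α, γ, δ, ε, ζ} and shift 6 has {γ, δ, ε}, leaving only β.
So day 3 reads: ζ δ α ε γ β.

ζ δ α ε γ β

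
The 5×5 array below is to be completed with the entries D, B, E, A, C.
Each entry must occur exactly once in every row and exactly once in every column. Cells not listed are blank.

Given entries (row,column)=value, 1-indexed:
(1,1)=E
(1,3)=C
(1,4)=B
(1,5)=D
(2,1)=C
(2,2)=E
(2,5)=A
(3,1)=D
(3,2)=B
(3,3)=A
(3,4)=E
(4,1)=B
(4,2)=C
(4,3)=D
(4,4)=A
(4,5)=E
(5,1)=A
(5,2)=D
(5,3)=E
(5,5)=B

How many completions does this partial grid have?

Row 1, column 2: eliminating its row and column leaves {A}.
Row 2, column 3: eliminating its row and column leaves {B}.
Row 2, column 4: eliminating its row and column leaves {D}.
Row 3, column 5: eliminating its row and column leaves {C}.
Row 5, column 4: eliminating its row and column leaves {C}.
Only one assignment across all blanks avoids any row or column repeat, giving 1 completion.

1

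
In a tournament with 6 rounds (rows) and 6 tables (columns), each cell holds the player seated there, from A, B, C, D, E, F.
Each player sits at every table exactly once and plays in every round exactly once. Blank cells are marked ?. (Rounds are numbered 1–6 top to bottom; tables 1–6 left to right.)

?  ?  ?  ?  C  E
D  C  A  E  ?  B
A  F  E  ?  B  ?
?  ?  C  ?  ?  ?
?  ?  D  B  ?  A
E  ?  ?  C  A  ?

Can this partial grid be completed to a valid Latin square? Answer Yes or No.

No

Round 2, table 5: round 2 has {A, B, C, D, E} and table 5 has {A, B, C}, so it must be F.
Round 3, table 4: round 3 has {A, B, E, F} and table 4 has {B, C, E}, so it must be D.
Round 3, table 6: round 3 has {A, B, D, E, F} and table 6 has {A, B, E}, so it must be C.
Round 5, table 2: round 5 has {A, B, D} and table 2 has {C, F}, so it must be E.
Now round 5, table 5: round 5 together with table 5 already contain {A, B, C, D, E, F} — every symbol — so nothing can go there. The grid has no valid completion.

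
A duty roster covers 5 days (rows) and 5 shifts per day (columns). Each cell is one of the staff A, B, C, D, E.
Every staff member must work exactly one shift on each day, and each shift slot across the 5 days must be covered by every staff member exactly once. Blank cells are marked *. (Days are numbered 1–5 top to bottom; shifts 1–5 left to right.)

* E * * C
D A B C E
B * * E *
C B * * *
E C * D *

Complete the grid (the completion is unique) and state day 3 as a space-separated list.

B D C E A

Day 3, shift 2: day 3 has {B, E} and shift 2 has {A, B, C, E}, leaving only D.
Day 3, shift 5: day 3 has {B, D, E} and shift 5 has {C, E}, leaving only A.
Day 3, shift 3: day 3 has {A, B, D, E} and shift 3 has {B}, leaving only C.
So day 3 reads: B D C E A.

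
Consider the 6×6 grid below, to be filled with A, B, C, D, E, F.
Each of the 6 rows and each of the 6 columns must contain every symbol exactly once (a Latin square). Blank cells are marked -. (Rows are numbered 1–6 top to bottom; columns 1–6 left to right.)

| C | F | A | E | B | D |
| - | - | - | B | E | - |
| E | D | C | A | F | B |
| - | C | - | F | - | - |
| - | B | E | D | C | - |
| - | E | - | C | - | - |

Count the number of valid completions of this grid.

Row 2, column 1: eliminating its row and column leaves {A, D, F}.
Row 2, column 2: eliminating its row and column leaves {A}.
Row 2, column 3: eliminating its row and column leaves {D, F}.
Row 2, column 6: eliminating its row and column leaves {A, C, F}.
Row 4, column 1: eliminating its row and column leaves {A, B, D}.
Row 4, column 3: eliminating its row and column leaves {B, D}.
Row 4, column 5: eliminating its row and column leaves {A, D}.
Row 4, column 6: eliminating its row and column leaves {A, E}.
Row 5, column 1: eliminating its row and column leaves {A, F}.
Row 5, column 6: eliminating its row and column leaves {A, F}.
Row 6, column 1: eliminating its row and column leaves {A, B, D, F}.
Row 6, column 3: eliminating its row and column leaves {B, D, F}.
Row 6, column 5: eliminating its row and column leaves {A, D}.
Row 6, column 6: eliminating its row and column leaves {A, F}.
Enumerating the assignments across these blanks that avoid any row or column repeat gives 4 completions.

4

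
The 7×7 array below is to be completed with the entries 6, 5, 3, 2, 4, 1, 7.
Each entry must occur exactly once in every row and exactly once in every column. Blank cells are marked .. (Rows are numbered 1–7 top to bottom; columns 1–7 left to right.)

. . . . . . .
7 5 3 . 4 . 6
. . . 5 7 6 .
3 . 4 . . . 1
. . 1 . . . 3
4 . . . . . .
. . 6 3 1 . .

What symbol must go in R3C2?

Row 3, column 3: row 3 has {6, 5, 7} and column 3 has {6, 3, 4, 1}, leaving only 2.
Row 3, column 1: row 3 has {6, 5, 2, 7} and column 1 has {3, 4, 7}, leaving only 1.
Row 3, column 7: row 3 has {6, 5, 2, 1, 7} and column 7 has {6, 3, 1}, leaving only 4.
Row 3 already has {6, 5, 2, 4, 1, 7} and column 2 already has {5}, so row 3, column 2 must be 3.

3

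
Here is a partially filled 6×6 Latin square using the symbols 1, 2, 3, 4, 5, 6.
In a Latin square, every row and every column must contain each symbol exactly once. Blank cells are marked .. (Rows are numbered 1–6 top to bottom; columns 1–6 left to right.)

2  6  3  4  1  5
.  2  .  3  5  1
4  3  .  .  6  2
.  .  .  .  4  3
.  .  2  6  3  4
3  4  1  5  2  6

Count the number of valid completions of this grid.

Row 2, column 1: eliminating its row and column leaves {6}.
Row 2, column 3: eliminating its row and column leaves {4, 6}.
Row 3, column 3: eliminating its row and column leaves {5}.
Row 3, column 4: eliminating its row and column leaves {1}.
Row 4, column 1: eliminating its row and column leaves {1, 5, 6}.
Row 4, column 2: eliminating its row and column leaves {1, 5}.
Row 4, column 3: eliminating its row and column leaves {5, 6}.
Row 4, column 4: eliminating its row and column leaves {1, 2}.
Row 5, column 1: eliminating its row and column leaves {1, 5}.
Row 5, column 2: eliminating its row and column leaves {1, 5}.
Enumerating the assignments across these blanks that avoid any row or column repeat gives 2 completions.

2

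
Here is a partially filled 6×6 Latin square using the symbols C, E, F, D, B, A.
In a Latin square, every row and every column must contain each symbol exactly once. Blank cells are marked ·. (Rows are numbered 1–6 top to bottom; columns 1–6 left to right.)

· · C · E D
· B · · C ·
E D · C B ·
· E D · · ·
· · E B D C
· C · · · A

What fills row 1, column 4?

A

Row 3, column 6: row 3 has {C, E, D, B} and column 6 has {C, D, A}, leaving only F.
Row 2, column 6: row 2 has {C, B} and column 6 has {C, F, D, A}, leaving only E.
Row 3, column 3: row 3 has {C, E, F, D, B} and column 3 has {C, E, D}, leaving only A.
Row 2, column 3: row 2 has {C, E, B} and column 3 has {C, E, D, A}, leaving only F.
Row 4, column 6: row 4 has {E, D} and column 6 has {C, E, F, D, A}, leaving only B.
Row 6, column 3: row 6 has {C, A} and column 3 has {C, E, F, D, A}, leaving only B.
Row 6, column 5: row 6 has {C, B, A} and column 5 has {C, E, D, B}, leaving only F.
Row 4, column 5: row 4 has {E, D, B} and column 5 has {C, E, F, D, B}, leaving only A.
Row 4, column 4: row 4 has {E, D, B, A} and column 4 has {C, B}, leaving only F.
Row 1 already has {C, E, D} and column 4 already has {C, F, B}, so row 1, column 4 must be A.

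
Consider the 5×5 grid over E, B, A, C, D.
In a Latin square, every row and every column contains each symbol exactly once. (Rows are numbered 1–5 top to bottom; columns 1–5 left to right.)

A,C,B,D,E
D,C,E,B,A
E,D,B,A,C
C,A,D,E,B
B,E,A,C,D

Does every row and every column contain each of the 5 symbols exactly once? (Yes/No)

Every row is a permutation, but column 3 contains B twice (at rows 1 and 3).

No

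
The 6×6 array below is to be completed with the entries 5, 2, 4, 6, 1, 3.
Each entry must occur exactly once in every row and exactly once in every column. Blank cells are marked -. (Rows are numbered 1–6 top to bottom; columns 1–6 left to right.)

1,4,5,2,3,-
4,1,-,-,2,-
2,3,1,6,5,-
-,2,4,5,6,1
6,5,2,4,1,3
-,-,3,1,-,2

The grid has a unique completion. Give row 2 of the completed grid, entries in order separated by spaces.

Row 2, column 3: row 2 has {2, 4, 1} and column 3 has {5, 2, 4, 1, 3}, leaving only 6.
Row 2, column 4: row 2 has {2, 4, 6, 1} and column 4 has {5, 2, 4, 6, 1}, leaving only 3.
Row 2, column 6: row 2 has {2, 4, 6, 1, 3} and column 6 has {2, 1, 3}, leaving only 5.
So row 2 reads: 4 1 6 3 2 5.

4 1 6 3 2 5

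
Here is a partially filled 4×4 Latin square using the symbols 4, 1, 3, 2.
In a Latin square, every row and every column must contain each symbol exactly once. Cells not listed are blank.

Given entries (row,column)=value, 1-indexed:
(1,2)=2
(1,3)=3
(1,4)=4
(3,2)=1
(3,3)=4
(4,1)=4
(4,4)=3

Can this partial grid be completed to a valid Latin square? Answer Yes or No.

Row 4, column 2: row 4 together with column 2 already contain {4, 1, 3, 2} — every symbol — so nothing can go there. The grid has no valid completion.

No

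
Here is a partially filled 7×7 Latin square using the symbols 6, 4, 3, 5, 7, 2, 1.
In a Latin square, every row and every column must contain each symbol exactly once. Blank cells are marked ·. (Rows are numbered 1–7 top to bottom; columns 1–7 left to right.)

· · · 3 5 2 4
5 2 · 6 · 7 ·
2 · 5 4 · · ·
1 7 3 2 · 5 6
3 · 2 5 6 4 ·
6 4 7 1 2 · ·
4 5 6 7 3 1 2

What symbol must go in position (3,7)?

Row 1, column 1: row 1 has {4, 3, 5, 2} and column 1 has {6, 4, 3, 5, 2, 1}, leaving only 7.
Row 1, column 3: row 1 has {4, 3, 5, 7, 2} and column 3 has {6, 3, 5, 7, 2}, leaving only 1.
Row 1, column 2: row 1 has {4, 3, 5, 7, 2, 1} and column 2 has {4, 5, 7, 2}, leaving only 6.
Row 2, column 3: row 2 has {6, 5, 7, 2} and column 3 has {6, 3, 5, 7, 2, 1}, leaving only 4.
Row 2, column 5: row 2 has {6, 4, 5, 7, 2} and column 5 has {6, 3, 5, 2}, leaving only 1.
Row 2, column 7: row 2 has {6, 4, 5, 7, 2, 1} and column 7 has {6, 4, 2}, leaving only 3.
Row 3, column 5: row 3 has {4, 5, 2} and column 5 has {6, 3, 5, 2, 1}, leaving only 7.
Row 3 already has {4, 5, 7, 2} and column 7 already has {6, 4, 3, 2}, so row 3, column 7 must be 1.

1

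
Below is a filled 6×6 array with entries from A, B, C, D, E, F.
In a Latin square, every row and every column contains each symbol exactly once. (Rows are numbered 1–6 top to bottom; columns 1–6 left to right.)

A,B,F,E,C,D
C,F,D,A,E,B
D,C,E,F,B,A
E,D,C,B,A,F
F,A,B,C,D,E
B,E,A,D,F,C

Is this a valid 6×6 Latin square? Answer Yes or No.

Yes

Each row is a permutation of the 6 symbols, and so is each column.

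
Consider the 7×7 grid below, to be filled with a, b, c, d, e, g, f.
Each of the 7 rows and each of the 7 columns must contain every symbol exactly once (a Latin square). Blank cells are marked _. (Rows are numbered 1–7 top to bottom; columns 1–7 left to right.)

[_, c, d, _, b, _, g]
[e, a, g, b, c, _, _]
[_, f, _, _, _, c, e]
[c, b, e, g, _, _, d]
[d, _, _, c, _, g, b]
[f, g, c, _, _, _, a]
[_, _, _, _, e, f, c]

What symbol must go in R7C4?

a

Row 1, column 1: row 1 has {b, c, d, g} and column 1 has {c, d, e, f}, leaving only a.
Row 1, column 6: row 1 has {a, b, c, d, g} and column 6 has {c, g, f}, leaving only e.
Row 1, column 4: row 1 has {a, b, c, d, e, g} and column 4 has {b, c, g}, leaving only f.
Row 2, column 6: row 2 has {a, b, c, e, g} and column 6 has {c, e, g, f}, leaving only d.
Row 2, column 7: row 2 has {a, b, c, d, e, g} and column 7 has {a, b, c, d, e, g}, leaving only f.
Row 4, column 6: row 4 has {b, c, d, e, g} and column 6 has {c, d, e, g, f}, leaving only a.
Row 4, column 5: row 4 has {a, b, c, d, e, g} and column 5 has {b, c, e}, leaving only f.
Row 5, column 2: row 5 has {b, c, d, g} and column 2 has {a, b, c, g, f}, leaving only e.
Row 5, column 5: row 5 has {b, c, d, e, g} and column 5 has {b, c, e, f}, leaving only a.
Row 5, column 3: row 5 has {a, b, c, d, e, g} and column 3 has {c, d, e, g}, leaving only f.
Row 6, column 5: row 6 has {a, c, g, f} and column 5 has {a, b, c, e, f}, leaving only d.
Row 3, column 5: row 3 has {c, e, f} and column 5 has {a, b, c, d, e, f}, leaving only g.
Row 3, column 1: row 3 has {c, e, g, f} and column 1 has {a, c, d, e, f}, leaving only b.
Row 3, column 3: row 3 has {b, c, e, g, f} and column 3 has {c, d, e, g, f}, leaving only a.
Row 3, column 4: row 3 has {a, b, c, e, g, f} and column 4 has {b, c, g, f}, leaving only d.
Row 7 already has {c, e, f} and column 4 already has {b, c, d, g, f}, so row 7, column 4 must be a.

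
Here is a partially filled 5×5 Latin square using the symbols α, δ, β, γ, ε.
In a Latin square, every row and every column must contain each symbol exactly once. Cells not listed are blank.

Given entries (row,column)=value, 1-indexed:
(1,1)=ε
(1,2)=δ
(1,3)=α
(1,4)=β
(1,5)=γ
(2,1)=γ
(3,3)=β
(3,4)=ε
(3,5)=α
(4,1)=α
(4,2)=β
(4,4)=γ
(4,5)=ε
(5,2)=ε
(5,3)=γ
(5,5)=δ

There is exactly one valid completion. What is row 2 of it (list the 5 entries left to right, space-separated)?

Row 2, column 2: row 2 has {γ} and column 2 has {δ, β, ε}, leaving only α.
Row 2, column 4: row 2 has {α, γ} and column 4 has {β, γ, ε}, leaving only δ.
Row 2, column 3: row 2 has {α, δ, γ} and column 3 has {α, β, γ}, leaving only ε.
Row 2, column 5: row 2 has {α, δ, γ, ε} and column 5 has {α, δ, γ, ε}, leaving only β.
So row 2 reads: γ α ε δ β.

γ α ε δ β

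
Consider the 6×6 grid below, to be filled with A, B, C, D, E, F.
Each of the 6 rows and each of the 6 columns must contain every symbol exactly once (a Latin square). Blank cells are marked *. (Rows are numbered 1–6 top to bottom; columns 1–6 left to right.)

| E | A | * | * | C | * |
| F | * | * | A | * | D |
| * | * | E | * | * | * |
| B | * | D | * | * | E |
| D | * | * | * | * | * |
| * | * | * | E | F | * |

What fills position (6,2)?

D

Row 4, column 5: row 4 has {B, D, E} and column 5 has {C, F}, leaving only A.
Row 6, column 2 is narrowed to {B, C, D}.
If it were B, propagating the remaining blanks reaches a contradiction.
If it were C, then row 6, column 6 would be left with no valid symbol.
So row 6, column 2 must be D.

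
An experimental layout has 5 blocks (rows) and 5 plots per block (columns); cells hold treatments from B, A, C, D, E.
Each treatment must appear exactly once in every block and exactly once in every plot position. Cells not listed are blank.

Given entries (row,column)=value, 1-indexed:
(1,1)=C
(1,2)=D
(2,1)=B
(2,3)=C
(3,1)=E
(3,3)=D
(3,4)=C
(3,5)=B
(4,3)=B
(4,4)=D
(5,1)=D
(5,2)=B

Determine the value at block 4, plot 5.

Block 3, plot 2: block 3 has {B, C, D, E} and plot 2 has {B, D}, leaving only A.
Block 2, plot 2: block 2 has {B, C} and plot 2 has {B, A, D}, leaving only E.
Block 2, plot 4: block 2 has {B, C, E} and plot 4 has {C, D}, leaving only A.
Block 2, plot 5: block 2 has {B, A, C, E} and plot 5 has {B}, leaving only D.
Block 4, plot 1: block 4 has {B, D} and plot 1 has {B, C, D, E}, leaving only A.
Block 4, plot 2: block 4 has {B, A, D} and plot 2 has {B, A, D, E}, leaving only C.
Block 4 already has {B, A, C, D} and plot 5 already has {B, D}, so block 4, plot 5 must be E.

E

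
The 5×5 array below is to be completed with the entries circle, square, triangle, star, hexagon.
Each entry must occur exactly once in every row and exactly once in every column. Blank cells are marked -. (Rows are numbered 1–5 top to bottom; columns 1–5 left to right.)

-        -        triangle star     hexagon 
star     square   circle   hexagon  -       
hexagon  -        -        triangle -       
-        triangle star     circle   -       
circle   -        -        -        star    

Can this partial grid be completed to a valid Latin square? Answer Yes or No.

No

Row 1, column 1: row 1 has {triangle, star, hexagon} and column 1 has {circle, star, hexagon}, so it must be square.
Now row 4, column 1: row 4 together with column 1 already contain {circle, square, triangle, star, hexagon} — every symbol — so nothing can go there. The grid has no valid completion.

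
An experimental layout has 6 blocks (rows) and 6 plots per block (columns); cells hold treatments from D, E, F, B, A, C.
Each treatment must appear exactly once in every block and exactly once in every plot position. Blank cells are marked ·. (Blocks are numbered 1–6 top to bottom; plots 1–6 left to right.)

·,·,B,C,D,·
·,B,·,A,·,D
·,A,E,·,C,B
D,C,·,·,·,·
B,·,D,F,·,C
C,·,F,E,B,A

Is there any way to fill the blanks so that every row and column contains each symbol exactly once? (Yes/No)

No block or plot among the givens repeats a symbol, and propagating forced cells runs into no contradiction.
One valid completion exists (for instance, A F B C D E / E B C A F D / F A E D C B / D C A B E F / B E D F A C / C D F E B A).

Yes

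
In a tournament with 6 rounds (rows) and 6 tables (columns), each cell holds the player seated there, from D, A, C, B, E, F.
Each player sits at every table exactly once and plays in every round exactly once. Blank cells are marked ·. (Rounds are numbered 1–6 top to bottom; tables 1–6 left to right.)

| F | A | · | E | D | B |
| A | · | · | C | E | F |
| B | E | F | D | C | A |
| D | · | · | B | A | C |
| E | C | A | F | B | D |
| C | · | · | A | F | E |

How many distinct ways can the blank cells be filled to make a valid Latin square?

Round 1, table 3: eliminating its round and table leaves {C}.
Round 2, table 2: eliminating its round and table leaves {D, B}.
Round 2, table 3: eliminating its round and table leaves {D, B}.
Round 4, table 2: eliminating its round and table leaves {F}.
Round 4, table 3: eliminating its round and table leaves {E}.
Round 6, table 2: eliminating its round and table leaves {D, B}.
Round 6, table 3: eliminating its round and table leaves {D, B}.
Enumerating the assignments across these blanks that avoid any round or table repeat gives 2 completions.

2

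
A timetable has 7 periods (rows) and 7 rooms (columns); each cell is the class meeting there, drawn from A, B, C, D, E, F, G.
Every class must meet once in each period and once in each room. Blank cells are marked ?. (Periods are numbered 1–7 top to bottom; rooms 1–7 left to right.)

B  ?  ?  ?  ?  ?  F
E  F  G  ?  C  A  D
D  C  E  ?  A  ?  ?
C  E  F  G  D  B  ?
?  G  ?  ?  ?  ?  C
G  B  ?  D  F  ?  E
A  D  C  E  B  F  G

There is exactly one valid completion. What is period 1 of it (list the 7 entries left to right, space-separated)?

Period 1, room 2: period 1 has {B, F} and room 2 has {B, C, D, E, F, G}, leaving only A.
Period 1, room 3: period 1 has {A, B, F} and room 3 has {C, E, F, G}, leaving only D.
Period 1, room 4: period 1 has {A, B, D, F} and room 4 has {D, E, G}, leaving only C.
Period 2, room 4: period 2 has {A, C, D, E, F, G} and room 4 has {C, D, E, G}, leaving only B.
Period 3, room 4: period 3 has {A, C, D, E} and room 4 has {B, C, D, E, G}, leaving only F.
Period 3, room 6: period 3 has {A, C, D, E, F} and room 6 has {A, B, F}, leaving only G.
Period 1, room 6: period 1 has {A, B, C, D, F} and room 6 has {A, B, F, G}, leaving only E.
Period 1, room 5: period 1 has {A, B, C, D, E, F} and room 5 has {A, B, C, D, F}, leaving only G.
So period 1 reads: B A D C G E F.

B A D C G E F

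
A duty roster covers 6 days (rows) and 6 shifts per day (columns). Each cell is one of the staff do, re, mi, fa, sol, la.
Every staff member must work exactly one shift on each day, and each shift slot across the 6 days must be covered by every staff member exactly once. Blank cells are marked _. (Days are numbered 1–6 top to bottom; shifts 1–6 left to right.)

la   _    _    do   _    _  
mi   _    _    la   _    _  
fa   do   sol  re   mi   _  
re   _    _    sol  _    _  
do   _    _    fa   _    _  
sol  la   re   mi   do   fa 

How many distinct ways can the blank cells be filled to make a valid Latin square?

12

Day 1, shift 2: eliminating its day and shift leaves {re, mi, fa, sol}.
Day 1, shift 3: eliminating its day and shift leaves {mi, fa}.
Day 1, shift 5: eliminating its day and shift leaves {re, fa, sol}.
Day 1, shift 6: eliminating its day and shift leaves {re, mi, sol}.
Day 2, shift 2: eliminating its day and shift leaves {re, fa, sol}.
Day 2, shift 3: eliminating its day and shift leaves {do, fa}.
Day 2, shift 5: eliminating its day and shift leaves {re, fa, sol}.
Day 2, shift 6: eliminating its day and shift leaves {do, re, sol}.
Day 3, shift 6: eliminating its day and shift leaves {la}.
Day 4, shift 2: eliminating its day and shift leaves {mi, fa}.
Day 4, shift 3: eliminating its day and shift leaves {do, mi, fa, la}.
Day 4, shift 5: eliminating its day and shift leaves {fa, la}.
Day 4, shift 6: eliminating its day and shift leaves {do, mi, la}.
Day 5, shift 2: eliminating its day and shift leaves {re, mi, sol}.
Day 5, shift 3: eliminating its day and shift leaves {mi, la}.
Day 5, shift 5: eliminating its day and shift leaves {re, sol, la}.
Day 5, shift 6: eliminating its day and shift leaves {re, mi, sol, la}.
Enumerating the assignments across these blanks that avoid any day or shift repeat gives 12 completions.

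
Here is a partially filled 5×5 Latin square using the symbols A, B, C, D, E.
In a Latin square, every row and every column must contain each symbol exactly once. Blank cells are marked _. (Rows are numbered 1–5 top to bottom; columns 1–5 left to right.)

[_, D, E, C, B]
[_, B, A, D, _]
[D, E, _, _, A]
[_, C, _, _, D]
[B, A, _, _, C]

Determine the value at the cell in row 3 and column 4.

B

Row 3 already has {A, D, E} and column 4 already has {C, D}, so row 3, column 4 must be B.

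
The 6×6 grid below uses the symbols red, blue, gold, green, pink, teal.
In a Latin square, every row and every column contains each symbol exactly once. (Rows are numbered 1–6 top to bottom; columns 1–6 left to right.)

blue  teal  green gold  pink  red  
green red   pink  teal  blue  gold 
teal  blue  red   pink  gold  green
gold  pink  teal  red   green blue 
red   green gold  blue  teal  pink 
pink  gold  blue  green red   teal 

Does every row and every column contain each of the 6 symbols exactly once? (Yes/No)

Each row is a permutation of the 6 symbols, and so is each column.

Yes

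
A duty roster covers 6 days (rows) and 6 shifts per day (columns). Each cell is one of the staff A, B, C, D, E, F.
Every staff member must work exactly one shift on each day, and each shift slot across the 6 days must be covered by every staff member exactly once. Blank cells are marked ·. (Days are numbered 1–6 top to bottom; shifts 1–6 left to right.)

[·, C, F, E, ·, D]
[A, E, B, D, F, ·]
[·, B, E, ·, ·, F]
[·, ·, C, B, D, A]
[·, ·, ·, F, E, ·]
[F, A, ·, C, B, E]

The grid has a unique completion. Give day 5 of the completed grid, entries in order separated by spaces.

Day 5, shift 2: day 5 has {E, F} and shift 2 has {A, B, C, E}, leaving only D.
Day 5, shift 3: day 5 has {D, E, F} and shift 3 has {B, C, E, F}, leaving only A.
Day 1, shift 1: day 1 has {C, D, E, F} and shift 1 has {A, F}, leaving only B.
Day 5, shift 1: day 5 has {A, D, E, F} and shift 1 has {A, B, F}, leaving only C.
Day 5, shift 6: day 5 has {A, C, D, E, F} and shift 6 has {A, D, E, F}, leaving only B.
So day 5 reads: C D A F E B.

C D A F E B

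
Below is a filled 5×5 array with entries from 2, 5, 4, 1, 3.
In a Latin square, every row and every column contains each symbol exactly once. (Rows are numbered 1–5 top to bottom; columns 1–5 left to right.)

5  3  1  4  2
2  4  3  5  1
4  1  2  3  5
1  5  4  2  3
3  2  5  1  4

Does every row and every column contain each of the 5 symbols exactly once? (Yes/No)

Yes

Each row is a permutation of the 5 symbols, and so is each column.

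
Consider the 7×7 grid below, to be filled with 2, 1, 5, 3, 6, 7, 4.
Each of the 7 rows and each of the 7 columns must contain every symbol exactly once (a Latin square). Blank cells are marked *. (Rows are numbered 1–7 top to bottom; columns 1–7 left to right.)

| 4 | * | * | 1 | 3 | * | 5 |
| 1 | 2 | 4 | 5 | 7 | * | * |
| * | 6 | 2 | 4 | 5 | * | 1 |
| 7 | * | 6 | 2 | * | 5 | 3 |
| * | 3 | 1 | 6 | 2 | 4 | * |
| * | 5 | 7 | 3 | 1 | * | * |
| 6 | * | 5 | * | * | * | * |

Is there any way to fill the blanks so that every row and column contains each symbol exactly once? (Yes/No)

No

Row 1, column 3: row 1 together with column 3 already contain {2, 1, 5, 3, 6, 7, 4} — every symbol — so nothing can go there. The grid has no valid completion.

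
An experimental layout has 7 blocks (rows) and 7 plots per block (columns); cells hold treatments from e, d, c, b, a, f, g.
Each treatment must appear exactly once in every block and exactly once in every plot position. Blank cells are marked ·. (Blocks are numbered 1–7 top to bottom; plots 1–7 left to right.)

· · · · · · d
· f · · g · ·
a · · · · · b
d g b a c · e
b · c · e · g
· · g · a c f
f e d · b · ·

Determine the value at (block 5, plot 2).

Block 1, plot 5: block 1 has {d} and plot 5 has {e, c, b, a, g}, leaving only f.
Block 3, plot 5: block 3 has {b, a} and plot 5 has {e, c, b, a, f, g}, leaving only d.
Block 3, plot 2: block 3 has {d, b, a} and plot 2 has {e, f, g}, leaving only c.
Block 4, plot 6: block 4 has {e, d, c, b, a, g} and plot 6 has {c}, leaving only f.
Block 6, plot 1: block 6 has {c, a, f, g} and plot 1 has {d, b, a, f}, leaving only e.
Block 2, plot 1: block 2 has {f, g} and plot 1 has {e, d, b, a, f}, leaving only c.
Block 1, plot 1: block 1 has {d, f} and plot 1 has {e, d, c, b, a, f}, leaving only g.
Block 2, plot 7: block 2 has {c, f, g} and plot 7 has {e, d, b, f, g}, leaving only a.
Block 2, plot 3: block 2 has {c, a, f, g} and plot 3 has {d, c, b, g}, leaving only e.
Block 1, plot 3: block 1 has {d, f, g} and plot 3 has {e, d, c, b, g}, leaving only a.
Block 1, plot 2: block 1 has {d, a, f, g} and plot 2 has {e, c, f, g}, leaving only b.
Block 1, plot 6: block 1 has {d, b, a, f, g} and plot 6 has {c, f}, leaving only e.
Block 1, plot 4: block 1 has {e, d, b, a, f, g} and plot 4 has {a}, leaving only c.
Block 3, plot 3: block 3 has {d, c, b, a} and plot 3 has {e, d, c, b, a, g}, leaving only f.
Block 3, plot 6: block 3 has {d, c, b, a, f} and plot 6 has {e, c, f}, leaving only g.
Block 3, plot 4: block 3 has {d, c, b, a, f, g} and plot 4 has {c, a}, leaving only e.
Block 6, plot 2: block 6 has {e, c, a, f, g} and plot 2 has {e, c, b, f, g}, leaving only d.
Block 5 already has {e, c, b, g} and plot 2 already has {e, d, c, b, f, g}, so block 5, plot 2 must be a.

a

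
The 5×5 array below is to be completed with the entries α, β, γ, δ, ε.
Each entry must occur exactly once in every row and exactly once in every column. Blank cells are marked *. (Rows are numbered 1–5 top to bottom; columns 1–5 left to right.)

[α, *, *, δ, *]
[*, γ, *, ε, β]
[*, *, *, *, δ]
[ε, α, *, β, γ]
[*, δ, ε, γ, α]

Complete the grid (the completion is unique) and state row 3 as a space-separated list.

γ ε β α δ

Row 3, column 4: row 3 has {δ} and column 4 has {β, γ, δ, ε}, leaving only α.
Row 1, column 5: row 1 has {α, δ} and column 5 has {α, β, γ, δ}, leaving only ε.
Row 1, column 2: row 1 has {α, δ, ε} and column 2 has {α, γ, δ}, leaving only β.
Row 3, column 2: row 3 has {α, δ} and column 2 has {α, β, γ, δ}, leaving only ε.
Row 1, column 3: row 1 has {α, β, δ, ε} and column 3 has {ε}, leaving only γ.
Row 3, column 3: row 3 has {α, δ, ε} and column 3 has {γ, ε}, leaving only β.
Row 3, column 1: row 3 has {α, β, δ, ε} and column 1 has {α, ε}, leaving only γ.
So row 3 reads: γ ε β α δ.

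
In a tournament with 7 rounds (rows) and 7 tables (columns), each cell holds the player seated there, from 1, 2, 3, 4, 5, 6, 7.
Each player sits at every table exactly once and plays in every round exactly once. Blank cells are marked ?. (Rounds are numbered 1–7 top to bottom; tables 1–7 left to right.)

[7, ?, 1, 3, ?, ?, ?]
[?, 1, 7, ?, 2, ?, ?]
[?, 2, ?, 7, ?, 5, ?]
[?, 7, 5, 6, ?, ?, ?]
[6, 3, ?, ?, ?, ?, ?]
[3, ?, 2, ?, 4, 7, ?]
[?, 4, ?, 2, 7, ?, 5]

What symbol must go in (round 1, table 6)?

4

Round 5, table 3: round 5 has {3, 6} and table 3 has {1, 2, 5, 7}, leaving only 4.
Round 7, table 1: round 7 has {2, 4, 5, 7} and table 1 has {3, 6, 7}, leaving only 1.
Round 3, table 1: round 3 has {2, 5, 7} and table 1 has {1, 3, 6, 7}, leaving only 4.
Round 2, table 1: round 2 has {1, 2, 7} and table 1 has {1, 3, 4, 6, 7}, leaving only 5.
Round 2, table 4: round 2 has {1, 2, 5, 7} and table 4 has {2, 3, 6, 7}, leaving only 4.
Round 4, table 1: round 4 has {5, 6, 7} and table 1 has {1, 3, 4, 5, 6, 7}, leaving only 2.
Round 1, table 6 is narrowed to {2, 4, 6}.
If it were 2, then round 5, table 5 would be left with no valid symbol.
If it were 6, then round 1, table 5 would be left with no valid symbol.
So round 1, table 6 must be 4.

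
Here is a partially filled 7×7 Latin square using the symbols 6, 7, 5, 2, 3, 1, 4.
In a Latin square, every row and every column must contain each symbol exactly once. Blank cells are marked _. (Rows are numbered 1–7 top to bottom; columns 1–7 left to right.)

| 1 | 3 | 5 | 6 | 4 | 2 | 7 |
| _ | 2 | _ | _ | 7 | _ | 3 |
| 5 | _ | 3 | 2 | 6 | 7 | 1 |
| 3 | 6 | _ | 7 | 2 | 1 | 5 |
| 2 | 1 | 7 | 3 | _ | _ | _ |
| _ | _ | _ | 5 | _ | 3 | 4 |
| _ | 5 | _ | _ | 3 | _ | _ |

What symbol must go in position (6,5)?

1

Row 6 already has {5, 3, 4} and column 5 already has {6, 7, 2, 3, 4}, so row 6, column 5 must be 1.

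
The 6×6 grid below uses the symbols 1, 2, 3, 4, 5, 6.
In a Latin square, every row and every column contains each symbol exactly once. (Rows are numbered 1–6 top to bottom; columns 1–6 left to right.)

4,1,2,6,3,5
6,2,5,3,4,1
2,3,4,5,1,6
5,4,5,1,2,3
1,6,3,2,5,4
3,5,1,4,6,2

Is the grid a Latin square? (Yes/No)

Row 4 contains 5 twice (at columns 1 and 3), so it is not a permutation.

No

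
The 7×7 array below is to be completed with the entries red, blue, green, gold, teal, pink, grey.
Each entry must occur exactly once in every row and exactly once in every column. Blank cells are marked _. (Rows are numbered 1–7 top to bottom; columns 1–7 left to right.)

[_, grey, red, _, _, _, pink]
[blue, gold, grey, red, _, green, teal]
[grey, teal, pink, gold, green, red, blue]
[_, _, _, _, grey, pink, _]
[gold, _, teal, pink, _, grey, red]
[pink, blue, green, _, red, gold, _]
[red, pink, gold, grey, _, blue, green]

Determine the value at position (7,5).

teal

Row 7 already has {red, blue, green, gold, pink, grey} and column 5 already has {red, green, grey}, so row 7, column 5 must be teal.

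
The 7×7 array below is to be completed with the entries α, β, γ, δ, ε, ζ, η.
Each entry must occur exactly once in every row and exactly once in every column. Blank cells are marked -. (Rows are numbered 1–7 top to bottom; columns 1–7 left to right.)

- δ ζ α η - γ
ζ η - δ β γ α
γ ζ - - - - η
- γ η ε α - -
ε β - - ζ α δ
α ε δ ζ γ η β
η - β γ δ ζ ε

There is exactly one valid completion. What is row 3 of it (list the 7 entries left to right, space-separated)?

Row 3, column 4: row 3 has {γ, ζ, η} and column 4 has {α, γ, δ, ε, ζ}, leaving only β.
Row 3, column 5: row 3 has {β, γ, ζ, η} and column 5 has {α, β, γ, δ, ζ, η}, leaving only ε.
Row 3, column 3: row 3 has {β, γ, ε, ζ, η} and column 3 has {β, δ, ζ, η}, leaving only α.
Row 3, column 6: row 3 has {α, β, γ, ε, ζ, η} and column 6 has {α, γ, ζ, η}, leaving only δ.
So row 3 reads: γ ζ α β ε δ η.

γ ζ α β ε δ η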